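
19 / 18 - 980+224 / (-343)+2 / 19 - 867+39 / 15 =-154499731 / 83790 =-1843.89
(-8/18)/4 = -1/9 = -0.11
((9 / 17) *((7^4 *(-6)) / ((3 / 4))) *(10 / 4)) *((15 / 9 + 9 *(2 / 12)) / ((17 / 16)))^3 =-168637020160 / 250563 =-673032.41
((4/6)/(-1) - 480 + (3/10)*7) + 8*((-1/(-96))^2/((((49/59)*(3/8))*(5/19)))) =-10130075/21168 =-478.56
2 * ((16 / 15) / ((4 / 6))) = 16 / 5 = 3.20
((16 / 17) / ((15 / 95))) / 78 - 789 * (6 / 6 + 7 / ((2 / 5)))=-58064573 / 3978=-14596.42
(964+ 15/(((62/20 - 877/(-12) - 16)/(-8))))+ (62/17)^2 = 1017810040/1043579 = 975.31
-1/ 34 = -0.03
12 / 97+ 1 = 109 / 97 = 1.12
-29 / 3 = -9.67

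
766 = 766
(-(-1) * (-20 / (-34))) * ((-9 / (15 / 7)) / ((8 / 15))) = -315 / 68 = -4.63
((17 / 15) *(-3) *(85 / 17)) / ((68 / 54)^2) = -729 / 68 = -10.72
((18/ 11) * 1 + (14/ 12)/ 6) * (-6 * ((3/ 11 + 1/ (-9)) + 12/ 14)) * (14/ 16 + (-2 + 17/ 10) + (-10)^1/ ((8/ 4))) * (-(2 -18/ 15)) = -603983/ 15246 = -39.62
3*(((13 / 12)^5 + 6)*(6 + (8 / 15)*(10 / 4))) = 20507135 / 124416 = 164.83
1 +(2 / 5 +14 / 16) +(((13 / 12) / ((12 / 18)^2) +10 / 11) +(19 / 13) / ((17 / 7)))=1210327 / 194480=6.22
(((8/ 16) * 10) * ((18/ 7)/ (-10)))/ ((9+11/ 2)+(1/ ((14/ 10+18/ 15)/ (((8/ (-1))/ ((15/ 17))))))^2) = -27378/ 567707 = -0.05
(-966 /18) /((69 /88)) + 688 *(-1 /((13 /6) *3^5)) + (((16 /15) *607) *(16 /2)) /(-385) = -168658696 /2027025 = -83.21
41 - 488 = -447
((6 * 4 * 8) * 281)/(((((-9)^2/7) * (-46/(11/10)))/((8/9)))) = -2769536/27945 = -99.11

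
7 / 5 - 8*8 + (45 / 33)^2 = -36748 / 605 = -60.74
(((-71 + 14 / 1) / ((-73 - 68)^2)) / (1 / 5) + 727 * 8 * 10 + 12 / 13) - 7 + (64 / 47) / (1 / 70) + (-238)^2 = 9898166476 / 86151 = 114893.23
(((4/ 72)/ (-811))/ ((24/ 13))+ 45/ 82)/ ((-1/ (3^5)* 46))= -70941483/ 24472736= -2.90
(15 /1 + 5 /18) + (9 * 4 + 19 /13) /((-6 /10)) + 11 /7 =-74671 /1638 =-45.59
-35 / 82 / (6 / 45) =-525 / 164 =-3.20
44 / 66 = 2 / 3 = 0.67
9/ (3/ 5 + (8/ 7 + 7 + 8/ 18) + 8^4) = 2835/ 1293134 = 0.00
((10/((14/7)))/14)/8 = 5/112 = 0.04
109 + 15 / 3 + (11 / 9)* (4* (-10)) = 586 / 9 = 65.11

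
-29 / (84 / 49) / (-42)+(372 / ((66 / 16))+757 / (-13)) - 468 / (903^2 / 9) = 30175733587 / 932827896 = 32.35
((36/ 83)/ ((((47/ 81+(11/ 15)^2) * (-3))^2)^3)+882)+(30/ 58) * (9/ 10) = 71510946798427701897196413/ 81035372730786800140288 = 882.47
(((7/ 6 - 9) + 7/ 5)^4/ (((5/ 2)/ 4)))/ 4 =1387488001/ 2025000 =685.18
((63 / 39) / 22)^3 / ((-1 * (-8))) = 9261 / 187149248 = 0.00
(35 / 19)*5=175 / 19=9.21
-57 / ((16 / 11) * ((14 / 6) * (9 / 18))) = -1881 / 56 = -33.59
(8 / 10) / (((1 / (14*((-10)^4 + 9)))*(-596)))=-140126 / 745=-188.09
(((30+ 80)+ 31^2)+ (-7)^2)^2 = 1254400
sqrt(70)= 8.37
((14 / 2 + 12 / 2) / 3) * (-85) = -1105 / 3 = -368.33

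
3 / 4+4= 19 / 4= 4.75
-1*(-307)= 307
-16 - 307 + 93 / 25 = -7982 / 25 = -319.28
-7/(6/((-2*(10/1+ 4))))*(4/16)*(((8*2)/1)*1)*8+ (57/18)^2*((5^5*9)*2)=565107.83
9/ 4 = 2.25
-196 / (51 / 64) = -12544 / 51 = -245.96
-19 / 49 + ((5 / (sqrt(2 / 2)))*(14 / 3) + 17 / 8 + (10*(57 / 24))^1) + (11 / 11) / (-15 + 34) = 1092023 / 22344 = 48.87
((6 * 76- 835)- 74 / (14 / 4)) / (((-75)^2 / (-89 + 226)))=-383737 / 39375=-9.75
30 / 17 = 1.76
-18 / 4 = -9 / 2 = -4.50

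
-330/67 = -4.93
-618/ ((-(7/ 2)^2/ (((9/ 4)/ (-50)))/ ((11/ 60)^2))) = -0.08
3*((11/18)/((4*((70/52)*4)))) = 143/1680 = 0.09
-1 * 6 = -6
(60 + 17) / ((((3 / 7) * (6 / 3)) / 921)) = 165473 / 2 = 82736.50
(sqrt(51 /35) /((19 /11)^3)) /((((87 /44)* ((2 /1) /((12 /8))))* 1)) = 14641* sqrt(1785) /6961885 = 0.09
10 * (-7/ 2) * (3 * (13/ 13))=-105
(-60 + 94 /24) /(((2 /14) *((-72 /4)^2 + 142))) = -4711 /5592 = -0.84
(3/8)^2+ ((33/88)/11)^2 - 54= -208539/3872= -53.86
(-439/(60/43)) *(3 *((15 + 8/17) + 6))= -20265.01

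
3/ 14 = 0.21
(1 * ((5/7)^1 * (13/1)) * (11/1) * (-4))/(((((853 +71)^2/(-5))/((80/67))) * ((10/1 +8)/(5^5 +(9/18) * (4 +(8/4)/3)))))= 30491500/61428213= 0.50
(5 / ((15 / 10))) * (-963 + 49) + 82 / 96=-48733 / 16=-3045.81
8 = 8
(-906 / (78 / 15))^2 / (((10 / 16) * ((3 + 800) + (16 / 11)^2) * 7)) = 331070520 / 38415559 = 8.62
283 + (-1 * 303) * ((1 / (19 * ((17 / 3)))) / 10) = 282.72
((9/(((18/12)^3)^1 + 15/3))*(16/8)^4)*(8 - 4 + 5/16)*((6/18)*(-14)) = -23184/67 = -346.03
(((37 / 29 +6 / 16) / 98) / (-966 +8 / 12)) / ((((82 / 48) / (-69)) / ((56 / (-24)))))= -0.00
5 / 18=0.28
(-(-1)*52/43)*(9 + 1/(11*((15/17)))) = 78104/7095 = 11.01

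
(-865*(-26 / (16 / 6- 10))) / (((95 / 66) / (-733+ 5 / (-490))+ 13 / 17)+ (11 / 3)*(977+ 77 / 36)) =-296618495940 / 347310718669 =-0.85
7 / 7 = 1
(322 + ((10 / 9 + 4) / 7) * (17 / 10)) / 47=101821 / 14805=6.88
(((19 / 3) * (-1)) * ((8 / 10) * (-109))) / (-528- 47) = -8284 / 8625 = -0.96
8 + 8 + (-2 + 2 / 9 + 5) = 173 / 9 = 19.22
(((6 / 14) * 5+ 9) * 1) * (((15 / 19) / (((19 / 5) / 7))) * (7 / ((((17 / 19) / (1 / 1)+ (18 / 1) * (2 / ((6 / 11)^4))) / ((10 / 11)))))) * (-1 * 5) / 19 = -73710000 / 1107079061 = -0.07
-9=-9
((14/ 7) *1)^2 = 4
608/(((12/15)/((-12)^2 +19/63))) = 6909160/63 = 109669.21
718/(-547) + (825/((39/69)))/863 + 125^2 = 95889714708/6136793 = 15625.38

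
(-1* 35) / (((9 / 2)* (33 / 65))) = -4550 / 297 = -15.32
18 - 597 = -579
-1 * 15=-15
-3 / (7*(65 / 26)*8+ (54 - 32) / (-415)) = -1245 / 58078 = -0.02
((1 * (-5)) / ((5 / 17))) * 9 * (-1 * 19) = 2907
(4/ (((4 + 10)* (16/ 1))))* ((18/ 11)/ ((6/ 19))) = 57/ 616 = 0.09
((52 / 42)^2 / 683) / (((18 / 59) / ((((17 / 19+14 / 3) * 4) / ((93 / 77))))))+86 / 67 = 195182986318 / 137542327587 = 1.42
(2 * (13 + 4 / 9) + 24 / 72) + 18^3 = 52733 / 9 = 5859.22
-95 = -95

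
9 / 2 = 4.50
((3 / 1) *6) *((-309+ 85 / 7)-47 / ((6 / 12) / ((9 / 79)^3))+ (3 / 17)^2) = -5331567488022 / 997417897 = -5345.37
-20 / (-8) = 5 / 2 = 2.50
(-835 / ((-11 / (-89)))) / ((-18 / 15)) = 5629.92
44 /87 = 0.51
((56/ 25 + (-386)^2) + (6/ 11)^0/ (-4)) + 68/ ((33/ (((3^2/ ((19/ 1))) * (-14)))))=3113772391/ 20900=148984.32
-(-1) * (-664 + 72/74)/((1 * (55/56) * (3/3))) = -1373792/2035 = -675.08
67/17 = 3.94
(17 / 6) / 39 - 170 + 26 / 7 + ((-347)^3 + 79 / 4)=-136878059561 / 3276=-41782069.46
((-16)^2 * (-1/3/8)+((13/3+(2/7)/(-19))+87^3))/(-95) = -262740164/37905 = -6931.54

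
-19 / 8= -2.38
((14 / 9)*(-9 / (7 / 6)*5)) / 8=-15 / 2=-7.50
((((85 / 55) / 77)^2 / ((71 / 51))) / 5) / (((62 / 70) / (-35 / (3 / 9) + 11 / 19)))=-943296 / 138254963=-0.01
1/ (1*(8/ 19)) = 19/ 8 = 2.38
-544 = -544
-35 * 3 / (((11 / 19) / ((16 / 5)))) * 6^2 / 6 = -38304 / 11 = -3482.18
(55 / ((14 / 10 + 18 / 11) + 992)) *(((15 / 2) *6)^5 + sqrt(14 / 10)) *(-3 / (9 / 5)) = -930329296875 / 54727 - 3025 *sqrt(35) / 164181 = -16999457.36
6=6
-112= -112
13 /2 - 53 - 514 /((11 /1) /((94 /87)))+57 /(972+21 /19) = -1143365225 /11795982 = -96.93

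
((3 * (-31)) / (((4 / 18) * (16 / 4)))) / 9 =-93 / 8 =-11.62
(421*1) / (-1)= -421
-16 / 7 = -2.29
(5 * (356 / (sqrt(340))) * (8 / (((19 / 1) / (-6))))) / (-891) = 2848 * sqrt(85) / 95931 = 0.27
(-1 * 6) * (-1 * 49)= 294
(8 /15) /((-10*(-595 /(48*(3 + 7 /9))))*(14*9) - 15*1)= 64 /494325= 0.00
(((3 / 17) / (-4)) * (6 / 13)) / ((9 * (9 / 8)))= -4 / 1989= -0.00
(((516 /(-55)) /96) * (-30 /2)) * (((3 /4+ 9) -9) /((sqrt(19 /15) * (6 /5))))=0.81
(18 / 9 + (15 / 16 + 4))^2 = 12321 / 256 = 48.13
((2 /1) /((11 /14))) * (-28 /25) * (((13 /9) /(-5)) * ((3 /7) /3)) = 1456 /12375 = 0.12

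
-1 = -1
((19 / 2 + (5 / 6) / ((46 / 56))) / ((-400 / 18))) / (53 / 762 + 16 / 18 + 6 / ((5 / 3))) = -4975479 / 47934760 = -0.10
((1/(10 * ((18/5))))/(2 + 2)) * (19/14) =19/2016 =0.01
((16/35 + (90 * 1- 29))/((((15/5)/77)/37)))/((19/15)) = 875457/19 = 46076.68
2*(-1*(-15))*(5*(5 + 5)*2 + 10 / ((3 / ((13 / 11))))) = 34300 / 11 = 3118.18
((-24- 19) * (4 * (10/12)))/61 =-430/183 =-2.35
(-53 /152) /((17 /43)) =-2279 /2584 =-0.88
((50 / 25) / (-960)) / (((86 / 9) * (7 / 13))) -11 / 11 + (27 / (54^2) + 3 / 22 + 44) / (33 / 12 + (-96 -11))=-16985468191 / 11929135680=-1.42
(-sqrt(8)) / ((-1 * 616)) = sqrt(2) / 308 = 0.00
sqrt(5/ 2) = sqrt(10)/ 2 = 1.58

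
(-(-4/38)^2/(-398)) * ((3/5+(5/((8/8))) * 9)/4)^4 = 58482/124375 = 0.47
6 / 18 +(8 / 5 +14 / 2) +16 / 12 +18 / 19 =3196 / 285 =11.21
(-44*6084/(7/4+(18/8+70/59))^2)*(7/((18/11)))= -42571.73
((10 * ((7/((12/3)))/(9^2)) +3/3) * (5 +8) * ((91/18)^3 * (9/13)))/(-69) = -148453487/7243344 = -20.50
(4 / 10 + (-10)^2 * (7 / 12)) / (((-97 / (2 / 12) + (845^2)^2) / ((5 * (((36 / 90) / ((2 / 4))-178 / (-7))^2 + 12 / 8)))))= 496039121 / 1249087665105350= 0.00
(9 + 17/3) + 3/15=223/15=14.87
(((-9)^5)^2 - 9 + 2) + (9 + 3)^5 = 3487033226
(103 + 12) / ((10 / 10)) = 115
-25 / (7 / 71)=-1775 / 7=-253.57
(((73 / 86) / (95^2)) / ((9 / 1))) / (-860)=-73 / 6007401000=-0.00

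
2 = 2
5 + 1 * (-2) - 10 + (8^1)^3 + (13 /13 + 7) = 513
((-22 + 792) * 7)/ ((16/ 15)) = 40425/ 8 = 5053.12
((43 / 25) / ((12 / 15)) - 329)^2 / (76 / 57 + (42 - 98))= -128197107 / 65600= -1954.22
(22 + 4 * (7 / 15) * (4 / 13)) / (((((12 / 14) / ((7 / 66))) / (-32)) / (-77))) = 12079088 / 1755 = 6882.67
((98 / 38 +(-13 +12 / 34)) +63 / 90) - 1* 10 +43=76331 / 3230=23.63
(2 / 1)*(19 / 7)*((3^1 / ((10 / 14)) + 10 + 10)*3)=13794 / 35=394.11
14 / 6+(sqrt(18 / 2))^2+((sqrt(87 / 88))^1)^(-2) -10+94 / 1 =2794 / 29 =96.34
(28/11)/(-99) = -28/1089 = -0.03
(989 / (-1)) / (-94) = 989 / 94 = 10.52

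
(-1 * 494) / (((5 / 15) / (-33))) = 48906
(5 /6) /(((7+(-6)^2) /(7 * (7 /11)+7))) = 105 /473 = 0.22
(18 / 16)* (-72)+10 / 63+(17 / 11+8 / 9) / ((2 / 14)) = -14738 / 231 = -63.80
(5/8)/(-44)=-5/352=-0.01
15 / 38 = 0.39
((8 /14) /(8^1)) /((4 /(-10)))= -5 /28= -0.18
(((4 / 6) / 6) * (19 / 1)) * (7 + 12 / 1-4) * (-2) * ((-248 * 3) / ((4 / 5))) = 58900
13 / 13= 1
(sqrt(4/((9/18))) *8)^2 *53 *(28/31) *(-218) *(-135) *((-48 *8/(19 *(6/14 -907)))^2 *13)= 525092740053073920/112670193439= 4660440.57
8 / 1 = 8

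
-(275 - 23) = -252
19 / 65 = 0.29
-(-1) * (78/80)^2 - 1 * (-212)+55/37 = 12694677/59200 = 214.44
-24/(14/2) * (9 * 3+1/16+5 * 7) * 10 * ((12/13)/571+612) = -9666616680/7423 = -1302252.01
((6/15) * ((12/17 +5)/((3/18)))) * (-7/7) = -1164/85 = -13.69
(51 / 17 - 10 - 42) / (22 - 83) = 49 / 61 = 0.80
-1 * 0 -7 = -7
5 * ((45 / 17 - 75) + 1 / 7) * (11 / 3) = -1323.85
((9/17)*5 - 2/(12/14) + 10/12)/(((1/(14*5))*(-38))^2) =47775/12274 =3.89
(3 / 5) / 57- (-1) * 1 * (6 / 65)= 127 / 1235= 0.10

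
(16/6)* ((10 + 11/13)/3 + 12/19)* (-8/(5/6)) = -134272/1235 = -108.72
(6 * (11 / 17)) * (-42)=-2772 / 17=-163.06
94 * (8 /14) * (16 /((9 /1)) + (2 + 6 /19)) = 37600 /171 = 219.88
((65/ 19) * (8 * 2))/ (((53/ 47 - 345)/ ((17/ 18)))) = -207740/ 1381851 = -0.15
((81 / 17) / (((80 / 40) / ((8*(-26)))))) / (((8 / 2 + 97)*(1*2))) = -4212 / 1717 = -2.45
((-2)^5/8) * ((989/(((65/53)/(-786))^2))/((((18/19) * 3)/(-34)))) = 246384354836848/12675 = 19438607876.67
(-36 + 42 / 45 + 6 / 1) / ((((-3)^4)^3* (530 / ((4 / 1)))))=-872 / 2112477975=-0.00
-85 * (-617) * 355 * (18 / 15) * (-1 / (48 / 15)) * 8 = -55853925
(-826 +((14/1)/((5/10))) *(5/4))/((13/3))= -2373/13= -182.54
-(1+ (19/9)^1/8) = -91/72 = -1.26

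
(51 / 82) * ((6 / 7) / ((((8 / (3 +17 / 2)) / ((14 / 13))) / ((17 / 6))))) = 19941 / 8528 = 2.34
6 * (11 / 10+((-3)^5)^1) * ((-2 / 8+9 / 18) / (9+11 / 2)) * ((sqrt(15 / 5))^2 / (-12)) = 7257 / 1160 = 6.26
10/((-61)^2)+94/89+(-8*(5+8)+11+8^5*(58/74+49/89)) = 534632646871/12253253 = 43631.89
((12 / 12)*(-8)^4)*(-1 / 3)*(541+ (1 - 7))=-2191360 / 3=-730453.33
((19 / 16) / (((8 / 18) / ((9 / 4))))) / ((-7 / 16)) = -1539 / 112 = -13.74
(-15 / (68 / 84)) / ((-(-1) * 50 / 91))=-5733 / 170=-33.72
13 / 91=1 / 7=0.14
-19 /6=-3.17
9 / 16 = 0.56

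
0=0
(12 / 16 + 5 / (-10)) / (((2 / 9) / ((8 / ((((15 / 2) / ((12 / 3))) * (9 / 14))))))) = 112 / 15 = 7.47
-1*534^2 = -285156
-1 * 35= -35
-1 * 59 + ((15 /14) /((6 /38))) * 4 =-223 /7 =-31.86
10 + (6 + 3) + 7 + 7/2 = 59/2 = 29.50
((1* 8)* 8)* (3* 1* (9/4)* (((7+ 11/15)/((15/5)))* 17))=94656/5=18931.20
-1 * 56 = -56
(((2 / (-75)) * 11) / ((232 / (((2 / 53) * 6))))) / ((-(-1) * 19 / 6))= -0.00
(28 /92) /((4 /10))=35 /46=0.76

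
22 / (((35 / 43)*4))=473 / 70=6.76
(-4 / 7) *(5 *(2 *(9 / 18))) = -20 / 7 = -2.86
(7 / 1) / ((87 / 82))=574 / 87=6.60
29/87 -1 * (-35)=106/3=35.33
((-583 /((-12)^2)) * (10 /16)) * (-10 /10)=2.53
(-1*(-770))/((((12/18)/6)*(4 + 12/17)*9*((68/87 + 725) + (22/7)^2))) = 5580267/25088920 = 0.22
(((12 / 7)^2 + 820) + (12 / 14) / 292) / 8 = 5887325 / 57232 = 102.87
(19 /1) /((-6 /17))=-323 /6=-53.83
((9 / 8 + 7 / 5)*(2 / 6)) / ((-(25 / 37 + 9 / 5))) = -3737 / 10992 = -0.34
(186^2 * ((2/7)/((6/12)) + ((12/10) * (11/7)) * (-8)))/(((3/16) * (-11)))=93732096/385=243459.99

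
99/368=0.27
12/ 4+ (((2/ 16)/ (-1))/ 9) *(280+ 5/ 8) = -517/ 576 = -0.90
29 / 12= 2.42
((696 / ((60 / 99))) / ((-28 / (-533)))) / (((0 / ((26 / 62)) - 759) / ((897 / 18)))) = -1435.29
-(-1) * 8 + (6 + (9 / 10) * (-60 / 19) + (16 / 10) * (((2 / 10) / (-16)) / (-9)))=95419 / 8550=11.16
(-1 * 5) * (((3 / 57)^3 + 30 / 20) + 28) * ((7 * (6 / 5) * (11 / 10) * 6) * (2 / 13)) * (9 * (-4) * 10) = 40384125936 / 89167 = 452904.39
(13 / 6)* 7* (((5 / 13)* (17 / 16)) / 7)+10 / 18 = 415 / 288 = 1.44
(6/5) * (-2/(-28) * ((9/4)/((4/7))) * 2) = 27/40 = 0.68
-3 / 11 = -0.27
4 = 4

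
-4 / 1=-4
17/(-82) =-17/82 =-0.21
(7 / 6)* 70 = 245 / 3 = 81.67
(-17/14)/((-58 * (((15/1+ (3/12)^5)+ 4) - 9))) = 4352/2078923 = 0.00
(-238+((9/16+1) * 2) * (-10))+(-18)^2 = 219/4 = 54.75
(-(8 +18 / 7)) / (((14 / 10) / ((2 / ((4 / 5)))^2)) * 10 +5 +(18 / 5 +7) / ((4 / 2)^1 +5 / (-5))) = -925 / 1561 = -0.59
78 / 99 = 26 / 33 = 0.79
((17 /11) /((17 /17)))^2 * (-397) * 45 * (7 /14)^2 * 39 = -201356415 /484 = -416025.65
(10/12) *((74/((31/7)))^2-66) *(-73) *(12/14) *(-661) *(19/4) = 469629801715/13454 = 34906332.82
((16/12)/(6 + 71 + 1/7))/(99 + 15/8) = 56/326835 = 0.00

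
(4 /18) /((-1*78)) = -1 /351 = -0.00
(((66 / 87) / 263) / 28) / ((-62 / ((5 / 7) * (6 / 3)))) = -55 / 23170826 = -0.00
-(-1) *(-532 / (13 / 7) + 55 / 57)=-211553 / 741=-285.50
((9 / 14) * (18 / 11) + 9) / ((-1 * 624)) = -129 / 8008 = -0.02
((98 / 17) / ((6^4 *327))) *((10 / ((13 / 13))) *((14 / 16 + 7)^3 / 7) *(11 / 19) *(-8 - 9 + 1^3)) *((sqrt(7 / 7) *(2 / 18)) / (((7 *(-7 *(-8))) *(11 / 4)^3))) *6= -245 / 34080376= -0.00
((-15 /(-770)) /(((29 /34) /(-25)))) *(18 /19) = -22950 /42427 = -0.54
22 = 22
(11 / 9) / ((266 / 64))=352 / 1197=0.29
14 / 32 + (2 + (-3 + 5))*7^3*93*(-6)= -12249209 / 16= -765575.56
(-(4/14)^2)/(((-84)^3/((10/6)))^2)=-25/38730607985664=-0.00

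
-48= -48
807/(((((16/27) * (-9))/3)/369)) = -2680047/16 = -167502.94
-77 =-77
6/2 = 3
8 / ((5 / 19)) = 152 / 5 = 30.40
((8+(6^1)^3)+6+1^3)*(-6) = -1386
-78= -78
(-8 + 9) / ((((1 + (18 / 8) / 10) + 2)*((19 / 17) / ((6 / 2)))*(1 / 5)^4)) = 425000 / 817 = 520.20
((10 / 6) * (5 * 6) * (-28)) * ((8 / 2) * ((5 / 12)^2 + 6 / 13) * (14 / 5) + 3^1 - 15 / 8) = -1349495 / 117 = -11534.15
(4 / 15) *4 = 1.07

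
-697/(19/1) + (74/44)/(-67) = -1028081/28006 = -36.71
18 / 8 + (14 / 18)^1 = 3.03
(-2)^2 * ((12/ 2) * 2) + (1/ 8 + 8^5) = 262529/ 8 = 32816.12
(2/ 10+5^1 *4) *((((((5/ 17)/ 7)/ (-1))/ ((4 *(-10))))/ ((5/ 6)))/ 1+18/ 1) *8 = 8654286/ 2975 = 2909.00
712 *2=1424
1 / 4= 0.25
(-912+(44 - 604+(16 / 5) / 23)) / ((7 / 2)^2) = -677056 / 5635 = -120.15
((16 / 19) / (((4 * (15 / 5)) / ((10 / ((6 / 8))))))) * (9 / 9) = 160 / 171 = 0.94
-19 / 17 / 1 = -19 / 17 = -1.12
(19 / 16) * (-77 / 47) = -1463 / 752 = -1.95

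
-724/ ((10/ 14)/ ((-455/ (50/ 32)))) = 7379008/ 25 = 295160.32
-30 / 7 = -4.29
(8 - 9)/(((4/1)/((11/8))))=-11/32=-0.34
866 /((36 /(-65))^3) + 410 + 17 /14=-765238727 /163296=-4686.21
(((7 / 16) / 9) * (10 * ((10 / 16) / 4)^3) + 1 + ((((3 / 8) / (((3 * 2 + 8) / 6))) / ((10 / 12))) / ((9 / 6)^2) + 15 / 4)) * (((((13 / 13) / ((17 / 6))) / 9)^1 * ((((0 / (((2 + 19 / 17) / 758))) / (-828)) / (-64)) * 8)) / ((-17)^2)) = 0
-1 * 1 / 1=-1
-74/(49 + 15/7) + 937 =167464/179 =935.55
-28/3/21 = -4/9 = -0.44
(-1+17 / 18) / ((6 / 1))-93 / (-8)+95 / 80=5531 / 432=12.80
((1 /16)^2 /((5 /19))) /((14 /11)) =209 /17920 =0.01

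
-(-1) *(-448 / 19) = -448 / 19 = -23.58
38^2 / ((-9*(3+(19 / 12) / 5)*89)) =-28880 / 53133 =-0.54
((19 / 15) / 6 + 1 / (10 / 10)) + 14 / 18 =179 / 90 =1.99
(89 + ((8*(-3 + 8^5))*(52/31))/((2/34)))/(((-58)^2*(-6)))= -231716839/625704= -370.33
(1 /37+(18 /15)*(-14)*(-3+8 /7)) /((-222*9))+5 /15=117433 /369630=0.32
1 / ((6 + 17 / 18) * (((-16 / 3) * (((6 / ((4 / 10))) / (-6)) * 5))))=27 / 12500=0.00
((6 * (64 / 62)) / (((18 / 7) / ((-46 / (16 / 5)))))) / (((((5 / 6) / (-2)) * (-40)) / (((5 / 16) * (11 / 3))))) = -2.38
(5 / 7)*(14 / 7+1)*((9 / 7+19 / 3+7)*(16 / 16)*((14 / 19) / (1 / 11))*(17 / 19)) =574090 / 2527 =227.18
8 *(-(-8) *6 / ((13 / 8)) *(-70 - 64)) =-31665.23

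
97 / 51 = 1.90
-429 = -429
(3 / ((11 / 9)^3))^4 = 7.29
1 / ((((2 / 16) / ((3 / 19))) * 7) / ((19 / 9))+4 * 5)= 8 / 181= 0.04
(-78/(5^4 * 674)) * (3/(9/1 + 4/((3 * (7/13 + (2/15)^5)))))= -69108533/1427730198125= -0.00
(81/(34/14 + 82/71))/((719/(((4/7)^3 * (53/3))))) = 6502464/62746411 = 0.10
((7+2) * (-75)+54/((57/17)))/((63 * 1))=-1391/133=-10.46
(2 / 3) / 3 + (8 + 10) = 164 / 9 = 18.22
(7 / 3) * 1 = 7 / 3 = 2.33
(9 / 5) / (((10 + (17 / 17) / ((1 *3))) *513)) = 1 / 2945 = 0.00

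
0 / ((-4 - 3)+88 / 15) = 0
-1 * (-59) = 59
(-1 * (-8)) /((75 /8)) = 64 /75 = 0.85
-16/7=-2.29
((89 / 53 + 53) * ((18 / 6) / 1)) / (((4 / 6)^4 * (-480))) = -117369 / 67840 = -1.73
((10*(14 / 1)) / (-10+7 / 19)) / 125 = -532 / 4575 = -0.12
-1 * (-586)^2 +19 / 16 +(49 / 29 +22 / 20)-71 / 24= -2390029069 / 6960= -343394.98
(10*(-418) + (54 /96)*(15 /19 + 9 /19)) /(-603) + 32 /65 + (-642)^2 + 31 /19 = 613894669423 /1489410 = 412173.05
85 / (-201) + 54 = 10769 / 201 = 53.58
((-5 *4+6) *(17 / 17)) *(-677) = 9478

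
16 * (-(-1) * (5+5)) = 160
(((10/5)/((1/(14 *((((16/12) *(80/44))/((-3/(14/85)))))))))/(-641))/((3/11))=6272/294219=0.02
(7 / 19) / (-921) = -7 / 17499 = -0.00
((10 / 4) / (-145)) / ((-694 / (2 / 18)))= 1 / 362268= 0.00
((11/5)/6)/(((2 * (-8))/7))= -77/480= -0.16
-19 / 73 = -0.26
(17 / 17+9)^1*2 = 20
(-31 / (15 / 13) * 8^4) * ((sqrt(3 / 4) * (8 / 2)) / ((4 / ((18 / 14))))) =-2476032 * sqrt(3) / 35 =-122531.81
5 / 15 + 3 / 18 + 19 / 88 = 63 / 88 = 0.72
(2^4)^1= 16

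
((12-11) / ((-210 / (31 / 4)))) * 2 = -31 / 420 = -0.07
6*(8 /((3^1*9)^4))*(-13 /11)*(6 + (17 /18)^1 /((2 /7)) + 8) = -32396 /17537553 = -0.00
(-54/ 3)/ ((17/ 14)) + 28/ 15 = -3304/ 255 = -12.96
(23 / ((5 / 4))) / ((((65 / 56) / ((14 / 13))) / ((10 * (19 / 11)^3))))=989451904 / 1124695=879.75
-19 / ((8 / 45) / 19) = -16245 / 8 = -2030.62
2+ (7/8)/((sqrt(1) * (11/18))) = 151/44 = 3.43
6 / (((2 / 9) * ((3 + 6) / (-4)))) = -12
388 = 388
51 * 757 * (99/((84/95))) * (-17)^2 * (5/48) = 58297535175/448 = 130128426.73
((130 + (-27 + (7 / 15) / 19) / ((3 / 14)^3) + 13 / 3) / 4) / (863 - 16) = -0.77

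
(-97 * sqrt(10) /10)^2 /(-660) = -9409 /6600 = -1.43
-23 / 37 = -0.62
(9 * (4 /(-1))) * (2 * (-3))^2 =-1296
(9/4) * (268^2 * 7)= 1131228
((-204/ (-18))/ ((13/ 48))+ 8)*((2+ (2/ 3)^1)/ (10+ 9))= 1728/ 247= 7.00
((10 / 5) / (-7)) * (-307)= 614 / 7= 87.71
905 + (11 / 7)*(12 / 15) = 31719 / 35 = 906.26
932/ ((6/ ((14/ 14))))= 155.33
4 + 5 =9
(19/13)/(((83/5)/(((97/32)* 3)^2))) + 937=1043332247/1104896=944.28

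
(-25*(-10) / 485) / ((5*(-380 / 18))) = -9 / 1843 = -0.00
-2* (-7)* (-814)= -11396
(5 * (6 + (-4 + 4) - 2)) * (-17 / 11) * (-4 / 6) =680 / 33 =20.61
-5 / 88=-0.06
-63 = -63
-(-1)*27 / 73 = 27 / 73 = 0.37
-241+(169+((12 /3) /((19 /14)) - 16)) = -1616 /19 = -85.05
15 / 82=0.18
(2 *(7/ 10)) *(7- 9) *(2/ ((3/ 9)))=-84/ 5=-16.80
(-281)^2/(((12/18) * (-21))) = -78961/14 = -5640.07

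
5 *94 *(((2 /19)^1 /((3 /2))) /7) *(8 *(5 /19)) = 9.92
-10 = -10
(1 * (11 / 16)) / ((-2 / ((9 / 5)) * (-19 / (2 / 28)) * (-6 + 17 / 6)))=-297 / 404320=-0.00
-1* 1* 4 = -4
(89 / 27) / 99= 89 / 2673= 0.03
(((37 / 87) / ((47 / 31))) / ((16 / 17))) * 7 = 136493 / 65424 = 2.09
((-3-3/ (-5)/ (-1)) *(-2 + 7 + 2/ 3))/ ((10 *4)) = -51/ 100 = -0.51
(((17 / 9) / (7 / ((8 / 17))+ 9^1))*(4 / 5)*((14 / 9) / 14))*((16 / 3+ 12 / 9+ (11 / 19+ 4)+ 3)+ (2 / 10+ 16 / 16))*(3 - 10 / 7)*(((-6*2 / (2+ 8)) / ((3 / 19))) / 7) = -52683136 / 284279625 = -0.19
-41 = -41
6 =6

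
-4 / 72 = -1 / 18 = -0.06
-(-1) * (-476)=-476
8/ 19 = 0.42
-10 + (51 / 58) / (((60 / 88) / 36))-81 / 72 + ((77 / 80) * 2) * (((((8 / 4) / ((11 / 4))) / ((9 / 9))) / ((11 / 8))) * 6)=528413 / 12760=41.41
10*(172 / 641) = 1720 / 641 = 2.68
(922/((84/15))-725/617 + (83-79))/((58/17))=24591979/501004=49.09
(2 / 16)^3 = 1 / 512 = 0.00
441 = 441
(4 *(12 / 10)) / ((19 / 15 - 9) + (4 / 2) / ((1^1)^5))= -36 / 43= -0.84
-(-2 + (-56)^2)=-3134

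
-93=-93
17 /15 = 1.13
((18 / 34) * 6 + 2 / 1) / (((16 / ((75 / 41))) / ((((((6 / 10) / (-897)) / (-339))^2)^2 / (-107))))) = -11 / 131204536541459429633845650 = -0.00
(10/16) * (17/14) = 85/112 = 0.76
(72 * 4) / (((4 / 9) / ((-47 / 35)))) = -870.17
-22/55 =-2/5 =-0.40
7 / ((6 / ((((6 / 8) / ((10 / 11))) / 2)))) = 77 / 160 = 0.48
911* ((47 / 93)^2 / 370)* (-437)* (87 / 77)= -25503132527 / 82136670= -310.50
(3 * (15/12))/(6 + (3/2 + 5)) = 3/10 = 0.30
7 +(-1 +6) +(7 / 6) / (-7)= 71 / 6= 11.83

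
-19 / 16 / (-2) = 19 / 32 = 0.59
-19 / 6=-3.17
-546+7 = -539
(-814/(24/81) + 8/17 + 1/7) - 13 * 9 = -1363091/476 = -2863.64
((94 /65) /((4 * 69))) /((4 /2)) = 47 /17940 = 0.00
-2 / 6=-1 / 3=-0.33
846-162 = 684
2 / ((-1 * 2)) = -1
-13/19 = -0.68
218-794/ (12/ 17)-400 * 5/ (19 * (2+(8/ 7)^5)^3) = -3787134737020051609/ 4168366176903294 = -908.54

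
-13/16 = -0.81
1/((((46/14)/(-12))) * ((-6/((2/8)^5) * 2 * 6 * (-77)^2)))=1/119691264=0.00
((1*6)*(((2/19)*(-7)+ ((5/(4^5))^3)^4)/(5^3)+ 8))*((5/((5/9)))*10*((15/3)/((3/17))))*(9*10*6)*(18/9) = 104252901589254037123753393576838874330971241/789229122497293799536635442041454592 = 132094595.37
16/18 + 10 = 98/9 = 10.89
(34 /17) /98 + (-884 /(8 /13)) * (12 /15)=-281549 /245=-1149.18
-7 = -7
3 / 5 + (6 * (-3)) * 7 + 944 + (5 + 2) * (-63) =1888 / 5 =377.60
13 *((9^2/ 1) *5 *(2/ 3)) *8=28080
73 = 73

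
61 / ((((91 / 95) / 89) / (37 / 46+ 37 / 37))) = 10226.39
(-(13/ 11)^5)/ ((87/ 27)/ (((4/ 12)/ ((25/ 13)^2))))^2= -95440494357/ 52907769921875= -0.00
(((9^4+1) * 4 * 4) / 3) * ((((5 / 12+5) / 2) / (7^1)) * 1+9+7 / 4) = 24555004 / 63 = 389761.97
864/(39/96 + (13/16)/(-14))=32256/13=2481.23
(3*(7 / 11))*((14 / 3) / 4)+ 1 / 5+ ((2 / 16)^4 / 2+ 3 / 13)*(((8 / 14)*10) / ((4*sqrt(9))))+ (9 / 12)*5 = 386673143 / 61501440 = 6.29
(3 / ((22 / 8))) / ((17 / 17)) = 12 / 11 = 1.09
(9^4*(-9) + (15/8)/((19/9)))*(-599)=5376212487/152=35369818.99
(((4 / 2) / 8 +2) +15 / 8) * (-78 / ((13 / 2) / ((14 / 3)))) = -231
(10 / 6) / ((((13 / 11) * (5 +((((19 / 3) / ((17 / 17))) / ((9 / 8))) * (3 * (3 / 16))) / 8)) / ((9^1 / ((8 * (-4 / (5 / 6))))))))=-825 / 13468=-0.06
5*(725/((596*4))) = 1.52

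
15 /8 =1.88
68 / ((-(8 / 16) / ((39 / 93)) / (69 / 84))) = -10166 / 217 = -46.85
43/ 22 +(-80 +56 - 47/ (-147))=-70261/ 3234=-21.73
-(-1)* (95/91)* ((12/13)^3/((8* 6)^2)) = 285/799708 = 0.00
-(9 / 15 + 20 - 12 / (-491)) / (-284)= 50633 / 697220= 0.07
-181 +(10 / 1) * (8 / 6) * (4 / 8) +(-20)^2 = 225.67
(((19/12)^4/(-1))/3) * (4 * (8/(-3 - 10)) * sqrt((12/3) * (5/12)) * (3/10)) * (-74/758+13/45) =212553551 * sqrt(15)/2155069800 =0.38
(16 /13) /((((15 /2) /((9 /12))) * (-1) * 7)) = -8 /455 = -0.02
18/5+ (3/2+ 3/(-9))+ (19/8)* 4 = 214/15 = 14.27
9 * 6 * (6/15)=21.60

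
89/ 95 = 0.94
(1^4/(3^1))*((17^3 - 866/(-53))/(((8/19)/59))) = 97622285/424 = 230241.24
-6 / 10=-3 / 5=-0.60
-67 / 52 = -1.29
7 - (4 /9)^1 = 59 /9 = 6.56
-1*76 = -76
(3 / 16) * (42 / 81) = 7 / 72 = 0.10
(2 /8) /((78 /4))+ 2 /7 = 163 /546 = 0.30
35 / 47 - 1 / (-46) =1657 / 2162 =0.77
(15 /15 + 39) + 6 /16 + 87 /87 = 331 /8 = 41.38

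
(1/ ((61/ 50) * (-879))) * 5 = -0.00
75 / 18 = 25 / 6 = 4.17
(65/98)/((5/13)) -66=-6299/98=-64.28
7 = 7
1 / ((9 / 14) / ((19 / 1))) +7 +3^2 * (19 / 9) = 500 / 9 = 55.56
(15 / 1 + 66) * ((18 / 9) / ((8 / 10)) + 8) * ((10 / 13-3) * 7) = -345303 / 26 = -13280.88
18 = 18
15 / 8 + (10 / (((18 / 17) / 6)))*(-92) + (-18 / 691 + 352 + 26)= -80158505 / 16584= -4833.48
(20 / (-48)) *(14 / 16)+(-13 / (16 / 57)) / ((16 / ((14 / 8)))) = -5.43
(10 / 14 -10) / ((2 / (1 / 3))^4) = -65 / 9072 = -0.01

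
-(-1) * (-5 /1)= -5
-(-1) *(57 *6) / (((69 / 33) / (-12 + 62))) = 188100 / 23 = 8178.26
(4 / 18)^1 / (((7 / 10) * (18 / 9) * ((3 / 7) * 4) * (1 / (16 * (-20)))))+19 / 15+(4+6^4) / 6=188.30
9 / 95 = 0.09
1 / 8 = 0.12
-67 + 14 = -53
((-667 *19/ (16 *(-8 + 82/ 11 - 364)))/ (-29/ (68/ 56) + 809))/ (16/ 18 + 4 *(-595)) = -2369851/ 2037336383360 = -0.00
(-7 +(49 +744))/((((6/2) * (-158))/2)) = -262/79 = -3.32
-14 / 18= -7 / 9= -0.78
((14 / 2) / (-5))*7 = -49 / 5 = -9.80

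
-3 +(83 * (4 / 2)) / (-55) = -331 / 55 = -6.02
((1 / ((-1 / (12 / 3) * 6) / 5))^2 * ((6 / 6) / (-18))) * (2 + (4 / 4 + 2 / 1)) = -250 / 81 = -3.09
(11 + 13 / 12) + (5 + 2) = 229 / 12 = 19.08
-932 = -932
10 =10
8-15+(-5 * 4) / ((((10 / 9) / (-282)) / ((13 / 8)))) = 16483 / 2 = 8241.50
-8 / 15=-0.53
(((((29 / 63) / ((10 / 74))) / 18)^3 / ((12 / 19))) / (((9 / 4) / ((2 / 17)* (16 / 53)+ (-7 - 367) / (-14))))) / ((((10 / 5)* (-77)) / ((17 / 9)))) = -1320002980292551 / 843584955661602000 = -0.00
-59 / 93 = -0.63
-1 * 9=-9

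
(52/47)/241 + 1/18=12263/203886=0.06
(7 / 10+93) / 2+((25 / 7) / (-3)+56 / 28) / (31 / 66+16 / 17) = 10510057 / 221620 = 47.42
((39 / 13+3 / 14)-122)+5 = -1593 / 14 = -113.79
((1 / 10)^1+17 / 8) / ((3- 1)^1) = 89 / 80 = 1.11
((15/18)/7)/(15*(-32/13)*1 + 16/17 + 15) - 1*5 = -974875/194754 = -5.01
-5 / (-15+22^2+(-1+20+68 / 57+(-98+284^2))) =-57 / 923938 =-0.00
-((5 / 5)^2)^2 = -1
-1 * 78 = -78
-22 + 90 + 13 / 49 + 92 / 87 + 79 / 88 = 70.22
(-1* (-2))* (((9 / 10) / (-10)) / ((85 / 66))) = -297 / 2125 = -0.14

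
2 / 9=0.22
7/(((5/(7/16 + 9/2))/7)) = 3871/80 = 48.39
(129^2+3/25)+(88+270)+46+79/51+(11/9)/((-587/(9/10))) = 25516303717/1496850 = 17046.67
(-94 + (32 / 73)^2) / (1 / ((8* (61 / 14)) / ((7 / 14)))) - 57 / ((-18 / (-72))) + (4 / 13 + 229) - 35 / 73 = -3170976642 / 484939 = -6538.92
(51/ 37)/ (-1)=-51/ 37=-1.38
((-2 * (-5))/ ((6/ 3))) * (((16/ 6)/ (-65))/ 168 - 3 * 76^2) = -70958161/ 819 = -86640.00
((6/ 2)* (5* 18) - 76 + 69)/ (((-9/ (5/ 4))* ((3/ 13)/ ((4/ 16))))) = -17095/ 432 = -39.57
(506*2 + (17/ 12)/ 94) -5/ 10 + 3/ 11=12554263/ 12408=1011.79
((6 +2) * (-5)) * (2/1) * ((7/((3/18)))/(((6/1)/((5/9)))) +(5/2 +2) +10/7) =-49480/63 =-785.40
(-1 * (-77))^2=5929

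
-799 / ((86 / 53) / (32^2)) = -21681664 / 43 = -504224.74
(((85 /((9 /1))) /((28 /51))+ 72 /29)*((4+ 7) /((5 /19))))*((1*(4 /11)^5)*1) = 5.23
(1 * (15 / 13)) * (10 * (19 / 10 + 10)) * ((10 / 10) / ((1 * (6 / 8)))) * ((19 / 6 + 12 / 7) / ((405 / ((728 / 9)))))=390320 / 2187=178.47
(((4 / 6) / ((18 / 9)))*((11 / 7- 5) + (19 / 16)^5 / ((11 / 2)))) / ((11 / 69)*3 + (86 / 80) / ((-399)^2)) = -105558783930285 / 50498353168384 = -2.09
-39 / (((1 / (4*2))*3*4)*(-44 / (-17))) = -221 / 22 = -10.05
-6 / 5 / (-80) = 3 / 200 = 0.02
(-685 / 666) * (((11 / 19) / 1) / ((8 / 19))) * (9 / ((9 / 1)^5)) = -7535 / 34957008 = -0.00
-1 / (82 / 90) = -45 / 41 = -1.10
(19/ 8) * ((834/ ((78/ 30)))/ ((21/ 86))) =567815/ 182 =3119.86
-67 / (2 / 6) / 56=-201 / 56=-3.59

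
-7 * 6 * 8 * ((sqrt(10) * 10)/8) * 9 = -3780 * sqrt(10) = -11953.41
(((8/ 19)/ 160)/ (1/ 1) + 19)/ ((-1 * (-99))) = 2407/ 12540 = 0.19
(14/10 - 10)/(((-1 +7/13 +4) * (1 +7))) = -559/1840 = -0.30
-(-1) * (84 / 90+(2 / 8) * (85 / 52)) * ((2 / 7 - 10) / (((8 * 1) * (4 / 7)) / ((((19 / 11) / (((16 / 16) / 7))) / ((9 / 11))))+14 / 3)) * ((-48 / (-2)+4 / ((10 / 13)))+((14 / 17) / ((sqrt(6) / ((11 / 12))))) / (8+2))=-691076911 / 9033700 - 42879067 * sqrt(6) / 1300852800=-76.58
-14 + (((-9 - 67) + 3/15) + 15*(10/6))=-324/5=-64.80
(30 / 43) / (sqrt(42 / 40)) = 20*sqrt(105) / 301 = 0.68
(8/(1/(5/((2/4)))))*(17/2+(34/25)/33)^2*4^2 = 12711209536/136125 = 93378.95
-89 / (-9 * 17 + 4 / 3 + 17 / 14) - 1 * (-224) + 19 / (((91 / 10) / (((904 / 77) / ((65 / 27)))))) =1518389870 / 6467461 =234.77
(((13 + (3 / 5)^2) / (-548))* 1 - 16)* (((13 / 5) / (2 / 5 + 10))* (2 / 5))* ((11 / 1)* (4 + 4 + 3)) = -13281807 / 68500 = -193.89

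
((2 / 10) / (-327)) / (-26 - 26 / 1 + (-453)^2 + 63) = -1 / 335534700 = -0.00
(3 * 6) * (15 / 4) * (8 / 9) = 60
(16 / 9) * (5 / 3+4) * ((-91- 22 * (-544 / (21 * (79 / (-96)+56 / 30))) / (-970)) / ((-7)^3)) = 8472195344 / 3150397719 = 2.69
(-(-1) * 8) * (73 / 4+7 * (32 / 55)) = 9822 / 55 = 178.58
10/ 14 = 5/ 7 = 0.71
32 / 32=1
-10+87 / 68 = -593 / 68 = -8.72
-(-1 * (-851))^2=-724201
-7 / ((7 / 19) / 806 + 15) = -107198 / 229717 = -0.47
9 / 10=0.90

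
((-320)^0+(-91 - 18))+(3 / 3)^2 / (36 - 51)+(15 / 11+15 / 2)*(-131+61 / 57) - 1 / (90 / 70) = -11854957 / 9405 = -1260.50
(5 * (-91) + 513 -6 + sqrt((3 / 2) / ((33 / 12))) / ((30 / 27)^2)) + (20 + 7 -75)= 81 * sqrt(66) / 1100 + 4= 4.60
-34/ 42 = -17/ 21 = -0.81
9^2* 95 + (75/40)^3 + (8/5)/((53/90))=209064123/27136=7704.31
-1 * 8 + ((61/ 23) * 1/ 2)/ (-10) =-3741/ 460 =-8.13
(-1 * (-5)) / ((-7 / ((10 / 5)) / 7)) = -10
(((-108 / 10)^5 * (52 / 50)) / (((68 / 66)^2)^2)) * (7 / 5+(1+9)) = -1545955.75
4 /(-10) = -2 /5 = -0.40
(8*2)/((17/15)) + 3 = 291/17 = 17.12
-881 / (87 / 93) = -27311 / 29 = -941.76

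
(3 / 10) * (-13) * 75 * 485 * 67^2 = -1273641525 / 2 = -636820762.50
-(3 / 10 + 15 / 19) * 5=-207 / 38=-5.45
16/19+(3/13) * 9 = 721/247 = 2.92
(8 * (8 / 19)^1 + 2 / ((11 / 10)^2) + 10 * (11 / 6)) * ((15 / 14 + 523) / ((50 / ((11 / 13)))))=15348337 / 74100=207.13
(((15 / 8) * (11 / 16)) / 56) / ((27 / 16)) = 55 / 4032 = 0.01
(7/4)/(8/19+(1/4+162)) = 133/12363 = 0.01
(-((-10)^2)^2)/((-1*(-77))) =-10000/77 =-129.87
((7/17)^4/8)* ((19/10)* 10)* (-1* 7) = -319333/668168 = -0.48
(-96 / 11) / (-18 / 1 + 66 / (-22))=32 / 77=0.42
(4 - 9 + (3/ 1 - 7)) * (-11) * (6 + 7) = 1287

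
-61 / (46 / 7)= -427 / 46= -9.28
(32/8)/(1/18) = 72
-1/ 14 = -0.07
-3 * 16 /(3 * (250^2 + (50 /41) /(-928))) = -304384 /1188999975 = -0.00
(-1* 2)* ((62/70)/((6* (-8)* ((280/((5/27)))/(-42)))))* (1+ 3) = -31/7560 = -0.00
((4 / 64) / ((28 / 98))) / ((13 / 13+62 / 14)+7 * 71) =49 / 112544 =0.00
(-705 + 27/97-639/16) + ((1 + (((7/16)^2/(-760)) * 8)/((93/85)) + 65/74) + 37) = -1145831950997/1623491328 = -705.78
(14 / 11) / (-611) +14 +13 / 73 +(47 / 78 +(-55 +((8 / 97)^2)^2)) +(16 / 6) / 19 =-66155547278369865 / 1650544695545174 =-40.08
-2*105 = -210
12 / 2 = 6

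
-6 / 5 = -1.20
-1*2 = -2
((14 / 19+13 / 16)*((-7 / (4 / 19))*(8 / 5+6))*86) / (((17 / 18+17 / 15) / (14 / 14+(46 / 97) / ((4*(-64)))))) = -17673031089 / 1092608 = -16175.09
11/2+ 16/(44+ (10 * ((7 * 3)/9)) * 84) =5519/1002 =5.51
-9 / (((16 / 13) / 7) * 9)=-5.69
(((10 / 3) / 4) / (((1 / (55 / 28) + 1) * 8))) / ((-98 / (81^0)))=-275 / 390432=-0.00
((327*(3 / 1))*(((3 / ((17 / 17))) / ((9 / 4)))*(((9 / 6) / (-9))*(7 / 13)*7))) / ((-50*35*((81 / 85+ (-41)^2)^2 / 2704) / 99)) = 1135170036 / 25549096445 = 0.04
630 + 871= 1501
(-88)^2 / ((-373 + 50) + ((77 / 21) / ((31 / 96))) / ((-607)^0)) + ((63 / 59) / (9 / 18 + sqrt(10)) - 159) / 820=-25.04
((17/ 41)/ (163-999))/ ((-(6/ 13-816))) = -221/ 363394152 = -0.00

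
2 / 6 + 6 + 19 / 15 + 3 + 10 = 103 / 5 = 20.60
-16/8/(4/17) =-17/2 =-8.50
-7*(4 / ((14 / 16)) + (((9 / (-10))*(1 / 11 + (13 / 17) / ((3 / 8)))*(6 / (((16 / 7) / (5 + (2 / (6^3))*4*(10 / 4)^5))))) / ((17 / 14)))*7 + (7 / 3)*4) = 4034594747 / 2441472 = 1652.53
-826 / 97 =-8.52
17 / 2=8.50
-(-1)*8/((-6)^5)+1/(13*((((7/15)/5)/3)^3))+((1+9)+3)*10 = 11635122281/4334148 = 2684.52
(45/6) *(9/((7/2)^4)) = 1080/2401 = 0.45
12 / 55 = 0.22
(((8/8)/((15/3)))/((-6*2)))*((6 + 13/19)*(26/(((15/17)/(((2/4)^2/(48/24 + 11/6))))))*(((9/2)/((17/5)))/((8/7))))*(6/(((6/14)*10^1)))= -242697/699200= -0.35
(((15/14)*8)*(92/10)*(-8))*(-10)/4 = 11040/7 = 1577.14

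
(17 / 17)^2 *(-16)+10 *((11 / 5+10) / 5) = 42 / 5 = 8.40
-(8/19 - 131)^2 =-6155361/361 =-17050.86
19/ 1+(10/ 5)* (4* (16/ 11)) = 337/ 11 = 30.64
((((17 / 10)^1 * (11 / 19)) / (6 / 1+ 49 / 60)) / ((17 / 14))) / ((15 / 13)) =4004 / 38855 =0.10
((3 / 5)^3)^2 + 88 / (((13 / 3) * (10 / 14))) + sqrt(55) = sqrt(55) + 5784477 / 203125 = 35.89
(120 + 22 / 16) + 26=1179 / 8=147.38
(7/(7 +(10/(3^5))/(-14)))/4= 11907/47608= 0.25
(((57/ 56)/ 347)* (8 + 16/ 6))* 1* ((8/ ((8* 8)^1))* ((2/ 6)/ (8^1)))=19/ 116592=0.00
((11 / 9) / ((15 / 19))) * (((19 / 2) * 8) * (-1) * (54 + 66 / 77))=-2033152 / 315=-6454.45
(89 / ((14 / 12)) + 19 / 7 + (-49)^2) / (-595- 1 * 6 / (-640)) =-793600 / 190397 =-4.17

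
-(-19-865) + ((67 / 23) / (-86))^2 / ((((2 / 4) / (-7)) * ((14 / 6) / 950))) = 858262139 / 978121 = 877.46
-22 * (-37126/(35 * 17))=1372.73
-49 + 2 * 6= -37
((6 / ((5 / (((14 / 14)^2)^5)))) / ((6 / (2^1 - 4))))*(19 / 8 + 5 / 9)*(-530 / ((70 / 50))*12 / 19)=111830 / 399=280.28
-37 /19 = -1.95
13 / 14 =0.93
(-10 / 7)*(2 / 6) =-0.48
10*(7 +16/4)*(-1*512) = -56320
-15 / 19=-0.79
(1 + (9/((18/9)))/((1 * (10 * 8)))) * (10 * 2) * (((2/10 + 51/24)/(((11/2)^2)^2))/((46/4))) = 15717/3367430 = 0.00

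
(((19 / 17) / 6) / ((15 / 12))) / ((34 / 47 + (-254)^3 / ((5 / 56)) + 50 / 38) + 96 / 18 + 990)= -33934 / 41793472005427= -0.00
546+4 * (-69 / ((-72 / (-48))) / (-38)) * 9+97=13045 / 19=686.58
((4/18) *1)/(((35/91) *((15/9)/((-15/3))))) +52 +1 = 769/15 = 51.27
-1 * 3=-3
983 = 983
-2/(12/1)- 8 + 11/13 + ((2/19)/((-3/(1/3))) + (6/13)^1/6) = -32257/4446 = -7.26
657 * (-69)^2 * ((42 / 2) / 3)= 21895839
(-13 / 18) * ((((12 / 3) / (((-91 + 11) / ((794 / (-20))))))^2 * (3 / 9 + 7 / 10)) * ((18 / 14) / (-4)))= 63516427 / 67200000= 0.95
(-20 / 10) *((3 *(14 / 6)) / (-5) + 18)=-166 / 5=-33.20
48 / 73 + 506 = 36986 / 73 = 506.66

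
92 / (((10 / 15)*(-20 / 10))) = -69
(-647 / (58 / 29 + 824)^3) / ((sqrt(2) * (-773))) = 647 * sqrt(2) / 871263722896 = 0.00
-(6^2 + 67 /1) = -103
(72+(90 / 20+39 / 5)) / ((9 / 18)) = 843 / 5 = 168.60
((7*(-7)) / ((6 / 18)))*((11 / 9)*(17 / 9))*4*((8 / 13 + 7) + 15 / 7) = -1549856 / 117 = -13246.63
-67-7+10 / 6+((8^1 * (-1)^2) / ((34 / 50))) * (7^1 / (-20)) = -3899 / 51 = -76.45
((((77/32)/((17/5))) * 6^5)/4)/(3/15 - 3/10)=-467775/34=-13758.09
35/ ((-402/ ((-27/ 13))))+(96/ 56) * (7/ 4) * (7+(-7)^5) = -50399.82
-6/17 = -0.35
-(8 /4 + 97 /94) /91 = -285 /8554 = -0.03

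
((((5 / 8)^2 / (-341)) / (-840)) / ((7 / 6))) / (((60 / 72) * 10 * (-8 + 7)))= -3 / 21387520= -0.00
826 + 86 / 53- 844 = -16.38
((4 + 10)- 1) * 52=676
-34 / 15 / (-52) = 17 / 390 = 0.04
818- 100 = 718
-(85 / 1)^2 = -7225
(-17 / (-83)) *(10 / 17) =0.12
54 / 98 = 27 / 49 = 0.55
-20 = -20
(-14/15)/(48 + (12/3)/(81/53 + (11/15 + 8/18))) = -22589/1197495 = -0.02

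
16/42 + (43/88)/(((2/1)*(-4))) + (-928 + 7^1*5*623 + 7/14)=308657689/14784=20877.82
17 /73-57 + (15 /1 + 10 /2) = -2684 /73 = -36.77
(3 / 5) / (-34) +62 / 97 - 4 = -55711 / 16490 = -3.38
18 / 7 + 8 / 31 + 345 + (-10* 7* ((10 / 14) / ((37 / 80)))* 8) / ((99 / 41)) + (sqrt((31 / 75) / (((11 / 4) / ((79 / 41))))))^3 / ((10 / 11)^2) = -8224423 / 794871 + 4898* sqrt(3313497) / 47278125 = -10.16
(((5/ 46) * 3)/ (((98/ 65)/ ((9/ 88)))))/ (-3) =-0.01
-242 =-242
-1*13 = -13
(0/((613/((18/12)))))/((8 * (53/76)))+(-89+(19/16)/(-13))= -18531/208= -89.09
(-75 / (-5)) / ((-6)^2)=5 / 12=0.42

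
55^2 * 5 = 15125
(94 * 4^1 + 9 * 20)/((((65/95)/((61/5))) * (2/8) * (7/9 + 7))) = 11599272/2275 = 5098.58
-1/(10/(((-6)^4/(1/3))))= -1944/5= -388.80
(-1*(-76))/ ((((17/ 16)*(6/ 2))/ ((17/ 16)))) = 76/ 3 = 25.33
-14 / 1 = -14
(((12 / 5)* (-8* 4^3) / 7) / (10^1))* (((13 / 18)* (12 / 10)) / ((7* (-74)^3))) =1664 / 310249625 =0.00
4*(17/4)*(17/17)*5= 85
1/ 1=1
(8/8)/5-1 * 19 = -94/5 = -18.80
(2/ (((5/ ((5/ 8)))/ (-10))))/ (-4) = 5/ 8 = 0.62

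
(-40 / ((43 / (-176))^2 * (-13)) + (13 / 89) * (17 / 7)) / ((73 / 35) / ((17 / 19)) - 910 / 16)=-528519185960 / 555422502297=-0.95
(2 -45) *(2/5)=-86/5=-17.20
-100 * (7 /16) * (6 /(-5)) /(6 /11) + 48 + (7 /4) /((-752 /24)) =54217 /376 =144.19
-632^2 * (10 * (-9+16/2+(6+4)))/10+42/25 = -89870358/25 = -3594814.32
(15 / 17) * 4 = 3.53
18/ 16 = 9/ 8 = 1.12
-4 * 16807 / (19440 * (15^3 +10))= -16807 / 16451100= -0.00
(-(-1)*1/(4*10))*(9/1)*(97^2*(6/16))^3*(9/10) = 1821709774779723/204800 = 8895067259.67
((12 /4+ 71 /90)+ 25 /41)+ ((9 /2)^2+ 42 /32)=766373 /29520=25.96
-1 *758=-758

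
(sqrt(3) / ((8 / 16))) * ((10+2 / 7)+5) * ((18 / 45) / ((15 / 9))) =1284 * sqrt(3) / 175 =12.71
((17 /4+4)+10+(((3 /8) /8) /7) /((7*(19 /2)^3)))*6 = 147207867 /1344364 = 109.50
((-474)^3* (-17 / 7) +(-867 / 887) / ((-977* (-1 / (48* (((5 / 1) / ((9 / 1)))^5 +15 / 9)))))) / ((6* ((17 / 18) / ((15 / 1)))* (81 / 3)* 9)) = 3027563428482861880 / 1074607891371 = 2817365.71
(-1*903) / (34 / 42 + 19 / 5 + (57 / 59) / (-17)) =-95099445 / 479467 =-198.34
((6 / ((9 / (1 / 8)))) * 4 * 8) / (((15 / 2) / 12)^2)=512 / 75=6.83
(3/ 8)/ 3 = 0.12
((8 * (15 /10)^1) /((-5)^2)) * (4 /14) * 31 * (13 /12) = 806 /175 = 4.61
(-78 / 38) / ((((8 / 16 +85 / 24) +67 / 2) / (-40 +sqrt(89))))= 37440 / 17119- 936*sqrt(89) / 17119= 1.67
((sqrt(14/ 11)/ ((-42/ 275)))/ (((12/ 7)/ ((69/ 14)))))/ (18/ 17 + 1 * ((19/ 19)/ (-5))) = -48875 * sqrt(154)/ 24528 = -24.73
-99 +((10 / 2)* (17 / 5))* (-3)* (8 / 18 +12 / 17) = -473 / 3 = -157.67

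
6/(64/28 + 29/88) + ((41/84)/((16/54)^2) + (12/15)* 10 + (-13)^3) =-2098925581/962304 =-2181.15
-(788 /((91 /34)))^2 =-717811264 /8281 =-86681.71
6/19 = 0.32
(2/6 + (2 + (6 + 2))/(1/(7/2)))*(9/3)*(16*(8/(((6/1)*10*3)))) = 3392/45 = 75.38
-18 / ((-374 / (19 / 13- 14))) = -1467 / 2431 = -0.60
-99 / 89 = -1.11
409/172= 2.38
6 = 6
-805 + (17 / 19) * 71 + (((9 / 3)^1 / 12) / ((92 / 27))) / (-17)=-88135041 / 118864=-741.48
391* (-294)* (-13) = 1494402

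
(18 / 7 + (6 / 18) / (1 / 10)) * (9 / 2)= 26.57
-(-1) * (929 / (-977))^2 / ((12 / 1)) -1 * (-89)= 1020300013 / 11454348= 89.08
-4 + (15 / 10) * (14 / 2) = 13 / 2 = 6.50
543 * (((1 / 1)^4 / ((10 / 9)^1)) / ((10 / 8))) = 9774 / 25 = 390.96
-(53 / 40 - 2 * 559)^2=-1995140889 / 1600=-1246963.06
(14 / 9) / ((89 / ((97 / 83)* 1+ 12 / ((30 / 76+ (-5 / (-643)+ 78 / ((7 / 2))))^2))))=234354817478446 / 11248819424426547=0.02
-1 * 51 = -51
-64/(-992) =2/31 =0.06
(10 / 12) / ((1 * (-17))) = -5 / 102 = -0.05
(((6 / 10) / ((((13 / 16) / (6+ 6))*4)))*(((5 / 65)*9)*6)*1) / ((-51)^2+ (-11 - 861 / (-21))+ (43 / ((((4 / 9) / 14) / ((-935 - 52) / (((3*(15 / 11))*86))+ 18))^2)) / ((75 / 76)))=55728000 / 60465450983639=0.00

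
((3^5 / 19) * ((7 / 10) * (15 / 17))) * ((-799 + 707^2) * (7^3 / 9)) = 48527871525 / 323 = 150241088.31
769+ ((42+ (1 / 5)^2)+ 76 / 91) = 1847016 / 2275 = 811.88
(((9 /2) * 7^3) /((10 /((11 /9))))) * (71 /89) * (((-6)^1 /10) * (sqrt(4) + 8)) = -803649 /890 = -902.98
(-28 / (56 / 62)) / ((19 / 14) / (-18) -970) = 7812 / 244459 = 0.03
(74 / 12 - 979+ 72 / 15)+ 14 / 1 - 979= -57991 / 30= -1933.03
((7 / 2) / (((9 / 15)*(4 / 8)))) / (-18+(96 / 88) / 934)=-35959 / 55476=-0.65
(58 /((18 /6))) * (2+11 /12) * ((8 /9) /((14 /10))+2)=12035 /81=148.58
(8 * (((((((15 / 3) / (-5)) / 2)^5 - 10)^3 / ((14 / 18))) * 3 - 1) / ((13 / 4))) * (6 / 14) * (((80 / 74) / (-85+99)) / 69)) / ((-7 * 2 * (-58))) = -0.01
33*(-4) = -132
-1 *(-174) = 174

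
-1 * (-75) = 75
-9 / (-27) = 1 / 3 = 0.33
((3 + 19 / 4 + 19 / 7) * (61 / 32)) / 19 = 17873 / 17024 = 1.05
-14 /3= -4.67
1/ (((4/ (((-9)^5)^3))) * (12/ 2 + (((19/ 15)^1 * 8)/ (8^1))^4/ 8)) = -20846477124583211250/ 2560321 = -8142134179496.72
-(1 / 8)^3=-1 / 512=-0.00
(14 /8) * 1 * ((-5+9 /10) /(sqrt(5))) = -287 * sqrt(5) /200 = -3.21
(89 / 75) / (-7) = -89 / 525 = -0.17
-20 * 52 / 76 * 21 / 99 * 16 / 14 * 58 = -120640 / 627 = -192.41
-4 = -4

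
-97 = -97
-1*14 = -14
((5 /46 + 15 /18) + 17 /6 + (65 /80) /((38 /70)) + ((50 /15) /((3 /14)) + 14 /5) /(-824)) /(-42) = -170134991 /1361132640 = -0.12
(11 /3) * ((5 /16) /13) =0.09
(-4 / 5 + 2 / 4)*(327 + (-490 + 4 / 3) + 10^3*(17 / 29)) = -7387 / 58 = -127.36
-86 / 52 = -43 / 26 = -1.65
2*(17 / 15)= 2.27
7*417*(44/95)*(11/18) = 235466/285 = 826.20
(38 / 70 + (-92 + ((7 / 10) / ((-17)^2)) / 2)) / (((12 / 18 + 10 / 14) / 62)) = -344128551 / 83810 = -4106.06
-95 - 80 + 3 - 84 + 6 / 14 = -1789 / 7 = -255.57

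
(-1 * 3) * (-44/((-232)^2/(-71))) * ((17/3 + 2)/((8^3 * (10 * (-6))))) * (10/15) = 17963/620052480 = 0.00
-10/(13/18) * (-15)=2700/13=207.69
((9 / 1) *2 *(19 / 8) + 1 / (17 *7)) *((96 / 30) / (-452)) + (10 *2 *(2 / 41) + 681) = 1879123362 / 2756635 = 681.67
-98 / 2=-49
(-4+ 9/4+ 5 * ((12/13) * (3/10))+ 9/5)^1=373/260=1.43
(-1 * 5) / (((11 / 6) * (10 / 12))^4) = -1679616 / 1830125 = -0.92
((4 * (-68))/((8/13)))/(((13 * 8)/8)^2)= -34/13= -2.62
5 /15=0.33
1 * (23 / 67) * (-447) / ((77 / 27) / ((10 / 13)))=-2775870 / 67067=-41.39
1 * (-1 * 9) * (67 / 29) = -603 / 29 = -20.79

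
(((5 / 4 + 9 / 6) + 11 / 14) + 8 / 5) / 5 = 719 / 700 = 1.03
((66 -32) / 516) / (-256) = -17 / 66048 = -0.00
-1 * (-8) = 8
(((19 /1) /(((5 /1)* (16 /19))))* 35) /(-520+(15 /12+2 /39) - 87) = -98553 /377956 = -0.26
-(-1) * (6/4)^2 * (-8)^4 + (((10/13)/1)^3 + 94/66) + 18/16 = 5347096309/580008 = 9219.00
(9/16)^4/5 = 6561/327680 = 0.02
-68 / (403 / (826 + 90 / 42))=-12716 / 91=-139.74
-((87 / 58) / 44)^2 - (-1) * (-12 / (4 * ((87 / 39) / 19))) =-5738565 / 224576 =-25.55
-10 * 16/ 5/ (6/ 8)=-128/ 3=-42.67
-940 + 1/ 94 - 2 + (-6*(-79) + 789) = 30175/ 94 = 321.01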